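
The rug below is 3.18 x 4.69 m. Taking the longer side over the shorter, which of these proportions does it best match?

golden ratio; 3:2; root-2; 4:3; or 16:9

3:2

4.69/3.18 ≈ 1.475. Nearest candidates are 3:2 (1.500, off by 0.025) and root-2 (1.414, off by 0.061).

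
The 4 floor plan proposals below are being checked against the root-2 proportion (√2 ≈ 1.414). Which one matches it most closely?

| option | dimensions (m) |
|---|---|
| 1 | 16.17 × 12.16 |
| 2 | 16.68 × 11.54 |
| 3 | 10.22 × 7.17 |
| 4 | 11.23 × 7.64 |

Target root-2 ≈ 1.414.
1: 1.330 (Δ0.084)  2: 1.445 (Δ0.031)  3: 1.425 (Δ0.011)  4: 1.470 (Δ0.056)

3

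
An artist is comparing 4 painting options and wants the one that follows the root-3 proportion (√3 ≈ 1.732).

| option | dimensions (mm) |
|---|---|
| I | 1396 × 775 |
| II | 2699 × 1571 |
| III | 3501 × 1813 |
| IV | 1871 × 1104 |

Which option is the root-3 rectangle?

Target root-3 ≈ 1.732.
I: 1.801 (Δ0.069)  II: 1.718 (Δ0.014)  III: 1.931 (Δ0.199)  IV: 1.695 (Δ0.037)

II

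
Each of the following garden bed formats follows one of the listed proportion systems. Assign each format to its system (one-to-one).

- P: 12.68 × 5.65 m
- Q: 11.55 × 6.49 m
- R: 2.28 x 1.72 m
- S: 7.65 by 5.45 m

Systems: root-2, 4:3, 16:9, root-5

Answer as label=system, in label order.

P=root-5, Q=16:9, R=4:3, S=root-2

P = 12.68/5.65 ≈ 2.244 → root-5 (2.236)
Q = 11.55/6.49 ≈ 1.780 → 16:9 (1.778)
R = 2.28/1.72 ≈ 1.326 → 4:3 (1.333)
S = 7.65/5.45 ≈ 1.404 → root-2 (1.414)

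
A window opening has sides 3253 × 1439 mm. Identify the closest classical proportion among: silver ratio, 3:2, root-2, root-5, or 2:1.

Ratio = 3253 / 1439 ≈ 2.261.
Distances: silver ratio 2.414 (Δ 0.153); 3:2 1.500 (Δ 0.761); root-2 1.414 (Δ 0.847); root-5 2.236 (Δ 0.025); 2:1 2.000 (Δ 0.261).

root-5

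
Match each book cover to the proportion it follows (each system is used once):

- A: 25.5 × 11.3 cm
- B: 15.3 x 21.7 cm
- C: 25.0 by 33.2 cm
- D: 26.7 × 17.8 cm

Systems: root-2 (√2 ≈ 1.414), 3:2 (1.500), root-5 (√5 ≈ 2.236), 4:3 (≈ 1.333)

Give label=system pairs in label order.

A=root-5, B=root-2, C=4:3, D=3:2

Ratios: A ≈ 2.257; B ≈ 1.418; C ≈ 1.328; D ≈ 1.500.
Targets: root-2 ≈ 1.414; 3:2 ≈ 1.500; root-5 ≈ 2.236; 4:3 ≈ 1.333.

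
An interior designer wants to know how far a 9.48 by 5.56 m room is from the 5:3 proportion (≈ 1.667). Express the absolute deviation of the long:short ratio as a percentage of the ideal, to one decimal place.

Ratio = 9.48 / 5.56 ≈ 1.7050.
Ideal 5:3 ≈ 1.6667. |1.7050 − 1.6667| / 1.6667 ≈ 2.30% → 2.3%.

2.3%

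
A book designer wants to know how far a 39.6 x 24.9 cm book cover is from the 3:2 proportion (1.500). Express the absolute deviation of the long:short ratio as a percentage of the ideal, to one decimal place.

Ratio = 39.6 / 24.9 ≈ 1.5904.
Ideal 3:2 = 1.5000. |1.5904 − 1.5000| / 1.5000 ≈ 6.03% → 6.0%.

6.0%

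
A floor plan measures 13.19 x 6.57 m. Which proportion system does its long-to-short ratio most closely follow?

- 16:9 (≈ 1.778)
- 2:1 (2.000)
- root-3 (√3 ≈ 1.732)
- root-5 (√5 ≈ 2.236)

2:1

Ratio = 13.19 / 6.57 ≈ 2.008.
Distances: 16:9 1.778 (Δ 0.230); 2:1 2.000 (Δ 0.008); root-3 1.732 (Δ 0.276); root-5 2.236 (Δ 0.228).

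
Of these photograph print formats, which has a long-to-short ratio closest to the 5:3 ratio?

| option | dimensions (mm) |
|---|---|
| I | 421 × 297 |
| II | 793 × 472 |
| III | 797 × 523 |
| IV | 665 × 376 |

II

Ratios (long/short): I ≈ 1.418; II ≈ 1.680; III ≈ 1.524; IV ≈ 1.769.
5:3 ≈ 1.667; option II is nearest (Δ 0.013).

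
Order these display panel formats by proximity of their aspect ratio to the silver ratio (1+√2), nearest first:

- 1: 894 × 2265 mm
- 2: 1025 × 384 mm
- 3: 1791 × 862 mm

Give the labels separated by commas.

Ratios: 1 = 2265 / 894 ≈ 2.534; 2 = 1025 / 384 ≈ 2.669; 3 = 1791 / 862 ≈ 2.078.
|Δ from 2.414|: 1 0.120; 2 0.255; 3 0.336.

1, 2, 3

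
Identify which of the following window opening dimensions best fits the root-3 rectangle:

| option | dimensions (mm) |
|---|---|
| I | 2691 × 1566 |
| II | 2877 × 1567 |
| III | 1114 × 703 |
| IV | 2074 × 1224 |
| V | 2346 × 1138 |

Ratios (long/short): I ≈ 1.718; II ≈ 1.836; III ≈ 1.585; IV ≈ 1.694; V ≈ 2.062.
root-3 ≈ 1.732; option I is nearest (Δ 0.014).

I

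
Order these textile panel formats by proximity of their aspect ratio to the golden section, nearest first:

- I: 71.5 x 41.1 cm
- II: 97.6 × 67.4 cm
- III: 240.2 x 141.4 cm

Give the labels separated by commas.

III, I, II

Ratios: I = 71.5 / 41.1 ≈ 1.740; II = 97.6 / 67.4 ≈ 1.448; III = 240.2 / 141.4 ≈ 1.699.
|Δ from 1.618|: I 0.122; II 0.170; III 0.081.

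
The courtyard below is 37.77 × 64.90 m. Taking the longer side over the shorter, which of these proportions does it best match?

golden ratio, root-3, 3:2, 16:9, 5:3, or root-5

root-3

Ratio = 64.90 / 37.77 ≈ 1.718.
Distances: golden ratio 1.618 (Δ 0.100); root-3 1.732 (Δ 0.014); 3:2 1.500 (Δ 0.218); 16:9 1.778 (Δ 0.060); 5:3 1.667 (Δ 0.051); root-5 2.236 (Δ 0.518).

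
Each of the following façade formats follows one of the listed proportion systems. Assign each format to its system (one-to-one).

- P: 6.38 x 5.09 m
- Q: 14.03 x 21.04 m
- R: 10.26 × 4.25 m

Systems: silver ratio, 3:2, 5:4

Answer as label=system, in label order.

P=5:4, Q=3:2, R=silver ratio

Ratios: P ≈ 1.253; Q ≈ 1.500; R ≈ 2.414.
Targets: silver ratio ≈ 2.414; 3:2 ≈ 1.500; 5:4 ≈ 1.250.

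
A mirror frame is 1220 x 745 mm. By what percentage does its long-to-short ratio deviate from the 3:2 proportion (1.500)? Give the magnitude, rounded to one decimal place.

Ratio = 1220 / 745 ≈ 1.6376.
Ideal 3:2 = 1.5000. |1.6376 − 1.5000| / 1.5000 ≈ 9.17% → 9.2%.

9.2%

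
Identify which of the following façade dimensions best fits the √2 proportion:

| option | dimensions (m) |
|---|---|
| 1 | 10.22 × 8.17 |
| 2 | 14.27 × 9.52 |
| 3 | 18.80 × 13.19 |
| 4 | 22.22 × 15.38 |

3

Ratios (long/short): 1 ≈ 1.251; 2 ≈ 1.499; 3 ≈ 1.425; 4 ≈ 1.445.
root-2 ≈ 1.414; option 3 is nearest (Δ 0.011).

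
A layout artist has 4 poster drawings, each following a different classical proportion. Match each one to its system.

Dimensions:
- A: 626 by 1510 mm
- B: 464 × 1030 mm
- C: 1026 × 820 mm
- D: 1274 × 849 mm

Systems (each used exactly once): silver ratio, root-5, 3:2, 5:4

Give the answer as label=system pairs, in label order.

A=silver ratio, B=root-5, C=5:4, D=3:2

Ratios: A ≈ 2.412; B ≈ 2.220; C ≈ 1.251; D ≈ 1.501.
Targets: silver ratio ≈ 2.414; root-5 ≈ 2.236; 3:2 ≈ 1.500; 5:4 ≈ 1.250.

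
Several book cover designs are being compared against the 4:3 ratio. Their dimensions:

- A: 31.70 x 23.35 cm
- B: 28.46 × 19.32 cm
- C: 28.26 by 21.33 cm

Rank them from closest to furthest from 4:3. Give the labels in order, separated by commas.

Ratios: A = 31.70 / 23.35 ≈ 1.358; B = 28.46 / 19.32 ≈ 1.473; C = 28.26 / 21.33 ≈ 1.325.
|Δ from 1.333|: A 0.025; B 0.140; C 0.008.

C, A, B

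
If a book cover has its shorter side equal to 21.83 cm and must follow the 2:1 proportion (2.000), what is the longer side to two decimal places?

43.66 cm

2:1 = 2.00000.
Longer side = 21.83 × 2.00000 ≈ 43.6600 → 43.66 cm.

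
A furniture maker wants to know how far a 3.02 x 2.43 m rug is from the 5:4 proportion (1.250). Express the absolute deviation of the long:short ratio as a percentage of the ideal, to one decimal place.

0.6%

Ratio = 3.02 / 2.43 ≈ 1.2428.
Ideal 5:4 = 1.2500. |1.2428 − 1.2500| / 1.2500 ≈ 0.58% → 0.6%.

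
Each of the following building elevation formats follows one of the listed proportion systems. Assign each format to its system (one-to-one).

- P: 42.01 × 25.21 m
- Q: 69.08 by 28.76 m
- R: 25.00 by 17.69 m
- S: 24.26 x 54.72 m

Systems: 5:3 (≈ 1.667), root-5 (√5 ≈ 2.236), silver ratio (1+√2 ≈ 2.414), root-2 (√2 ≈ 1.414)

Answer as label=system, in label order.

P = 42.01/25.21 ≈ 1.666 → 5:3 (1.667)
Q = 69.08/28.76 ≈ 2.402 → silver ratio (2.414)
R = 25.00/17.69 ≈ 1.413 → root-2 (1.414)
S = 54.72/24.26 ≈ 2.256 → root-5 (2.236)

P=5:3, Q=silver ratio, R=root-2, S=root-5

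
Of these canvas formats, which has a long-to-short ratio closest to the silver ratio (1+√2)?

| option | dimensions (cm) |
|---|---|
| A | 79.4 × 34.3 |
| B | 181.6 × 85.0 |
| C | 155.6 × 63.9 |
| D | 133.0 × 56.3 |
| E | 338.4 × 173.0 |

C

Target silver ratio ≈ 2.414.
A: 2.315 (Δ0.099)  B: 2.136 (Δ0.278)  C: 2.435 (Δ0.021)  D: 2.362 (Δ0.052)  E: 1.956 (Δ0.458)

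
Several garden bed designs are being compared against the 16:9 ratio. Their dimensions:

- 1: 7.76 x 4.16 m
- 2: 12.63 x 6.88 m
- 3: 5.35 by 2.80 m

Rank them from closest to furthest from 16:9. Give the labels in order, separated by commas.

1: 7.76/4.16 ≈ 1.865 → |1.865 − 1.778| = 0.087
2: 12.63/6.88 ≈ 1.836 → |1.836 − 1.778| = 0.058
3: 5.35/2.80 ≈ 1.911 → |1.911 − 1.778| = 0.133

2, 1, 3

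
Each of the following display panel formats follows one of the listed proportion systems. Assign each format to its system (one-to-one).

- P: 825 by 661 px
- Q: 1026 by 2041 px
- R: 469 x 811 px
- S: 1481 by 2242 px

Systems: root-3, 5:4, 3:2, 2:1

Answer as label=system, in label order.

P=5:4, Q=2:1, R=root-3, S=3:2

Ratios: P ≈ 1.248; Q ≈ 1.989; R ≈ 1.729; S ≈ 1.514.
Targets: root-3 ≈ 1.732; 5:4 ≈ 1.250; 3:2 ≈ 1.500; 2:1 ≈ 2.000.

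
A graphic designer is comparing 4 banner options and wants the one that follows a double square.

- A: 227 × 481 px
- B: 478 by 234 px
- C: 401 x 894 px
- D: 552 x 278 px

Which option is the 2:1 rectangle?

D

Target 2:1 ≈ 2.000.
A: 2.119 (Δ0.119)  B: 2.043 (Δ0.043)  C: 2.229 (Δ0.229)  D: 1.986 (Δ0.014)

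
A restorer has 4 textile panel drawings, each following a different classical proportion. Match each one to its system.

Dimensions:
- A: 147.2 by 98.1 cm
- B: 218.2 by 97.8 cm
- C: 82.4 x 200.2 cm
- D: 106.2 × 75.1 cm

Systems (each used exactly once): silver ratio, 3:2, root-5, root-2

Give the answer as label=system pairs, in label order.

A = 147.2/98.1 ≈ 1.501 → 3:2 (1.500)
B = 218.2/97.8 ≈ 2.231 → root-5 (2.236)
C = 200.2/82.4 ≈ 2.430 → silver ratio (2.414)
D = 106.2/75.1 ≈ 1.414 → root-2 (1.414)

A=3:2, B=root-5, C=silver ratio, D=root-2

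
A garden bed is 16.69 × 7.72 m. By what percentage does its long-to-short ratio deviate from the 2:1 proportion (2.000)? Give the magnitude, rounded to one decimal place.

8.1%

Ratio = 16.69 / 7.72 ≈ 2.1619.
Ideal 2:1 = 2.0000. |2.1619 − 2.0000| / 2.0000 ≈ 8.10% → 8.1%.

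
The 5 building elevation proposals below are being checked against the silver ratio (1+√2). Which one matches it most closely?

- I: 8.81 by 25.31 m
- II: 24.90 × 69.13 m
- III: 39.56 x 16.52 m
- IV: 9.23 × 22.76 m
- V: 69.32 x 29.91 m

III

Ratios (long/short): I ≈ 2.873; II ≈ 2.776; III ≈ 2.395; IV ≈ 2.466; V ≈ 2.318.
silver ratio ≈ 2.414; option III is nearest (Δ 0.019).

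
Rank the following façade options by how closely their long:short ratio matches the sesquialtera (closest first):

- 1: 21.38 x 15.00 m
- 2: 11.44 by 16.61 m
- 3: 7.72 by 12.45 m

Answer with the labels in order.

2, 1, 3

1: 21.38/15.00 ≈ 1.425 → |1.425 − 1.500| = 0.075
2: 16.61/11.44 ≈ 1.452 → |1.452 − 1.500| = 0.048
3: 12.45/7.72 ≈ 1.613 → |1.613 − 1.500| = 0.113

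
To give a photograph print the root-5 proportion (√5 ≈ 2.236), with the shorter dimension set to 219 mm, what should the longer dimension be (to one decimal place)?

489.7 mm

root-5 ≈ 2.23607.
Longer side = 219 × 2.23607 ≈ 489.699 → 489.7 mm.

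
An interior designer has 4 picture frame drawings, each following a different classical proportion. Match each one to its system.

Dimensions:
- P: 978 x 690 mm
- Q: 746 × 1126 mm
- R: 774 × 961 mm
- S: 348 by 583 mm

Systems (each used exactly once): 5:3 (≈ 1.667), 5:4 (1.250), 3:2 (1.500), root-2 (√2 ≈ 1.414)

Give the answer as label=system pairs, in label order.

P=root-2, Q=3:2, R=5:4, S=5:3

P = 978/690 ≈ 1.417 → root-2 (1.414)
Q = 1126/746 ≈ 1.509 → 3:2 (1.500)
R = 961/774 ≈ 1.242 → 5:4 (1.250)
S = 583/348 ≈ 1.675 → 5:3 (1.667)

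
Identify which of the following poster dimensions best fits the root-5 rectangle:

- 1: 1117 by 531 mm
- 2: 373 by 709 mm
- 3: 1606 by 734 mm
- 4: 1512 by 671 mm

Target root-5 ≈ 2.236.
1: 2.104 (Δ0.132)  2: 1.901 (Δ0.335)  3: 2.188 (Δ0.048)  4: 2.253 (Δ0.017)

4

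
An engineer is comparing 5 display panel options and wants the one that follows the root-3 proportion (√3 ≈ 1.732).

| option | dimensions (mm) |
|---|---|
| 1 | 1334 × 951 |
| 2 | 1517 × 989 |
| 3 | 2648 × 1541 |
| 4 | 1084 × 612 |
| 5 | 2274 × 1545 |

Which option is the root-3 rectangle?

Target root-3 ≈ 1.732.
1: 1.403 (Δ0.329)  2: 1.534 (Δ0.198)  3: 1.718 (Δ0.014)  4: 1.771 (Δ0.039)  5: 1.472 (Δ0.260)

3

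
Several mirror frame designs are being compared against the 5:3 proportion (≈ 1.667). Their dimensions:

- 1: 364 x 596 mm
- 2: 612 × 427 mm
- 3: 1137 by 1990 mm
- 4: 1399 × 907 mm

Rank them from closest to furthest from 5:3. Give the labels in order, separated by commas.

Ratios: 1 = 596 / 364 ≈ 1.637; 2 = 612 / 427 ≈ 1.433; 3 = 1990 / 1137 ≈ 1.750; 4 = 1399 / 907 ≈ 1.542.
|Δ from 1.667|: 1 0.030; 2 0.234; 3 0.083; 4 0.125.

1, 3, 4, 2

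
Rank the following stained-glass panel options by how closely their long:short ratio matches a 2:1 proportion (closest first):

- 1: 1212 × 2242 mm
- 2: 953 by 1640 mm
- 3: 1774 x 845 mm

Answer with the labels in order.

3, 1, 2

Ratios: 1 = 2242 / 1212 ≈ 1.850; 2 = 1640 / 953 ≈ 1.721; 3 = 1774 / 845 ≈ 2.099.
|Δ from 2.000|: 1 0.150; 2 0.279; 3 0.099.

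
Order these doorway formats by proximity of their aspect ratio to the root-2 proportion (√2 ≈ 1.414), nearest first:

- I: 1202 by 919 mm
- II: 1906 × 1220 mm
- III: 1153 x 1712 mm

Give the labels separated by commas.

I: 1202/919 ≈ 1.308 → |1.308 − 1.414| = 0.106
II: 1906/1220 ≈ 1.562 → |1.562 − 1.414| = 0.148
III: 1712/1153 ≈ 1.485 → |1.485 − 1.414| = 0.071

III, I, II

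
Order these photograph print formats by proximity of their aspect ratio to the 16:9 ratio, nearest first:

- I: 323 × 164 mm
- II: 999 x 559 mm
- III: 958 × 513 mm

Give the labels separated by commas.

Ratios: I = 323 / 164 ≈ 1.970; II = 999 / 559 ≈ 1.787; III = 958 / 513 ≈ 1.867.
|Δ from 1.778|: I 0.192; II 0.009; III 0.089.

II, III, I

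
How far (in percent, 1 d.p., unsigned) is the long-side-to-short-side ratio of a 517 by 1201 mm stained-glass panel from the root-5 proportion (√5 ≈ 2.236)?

Ratio = 1201 / 517 ≈ 2.3230.
Ideal root-5 ≈ 2.2361. |2.3230 − 2.2361| / 2.2361 ≈ 3.89% → 3.9%.

3.9%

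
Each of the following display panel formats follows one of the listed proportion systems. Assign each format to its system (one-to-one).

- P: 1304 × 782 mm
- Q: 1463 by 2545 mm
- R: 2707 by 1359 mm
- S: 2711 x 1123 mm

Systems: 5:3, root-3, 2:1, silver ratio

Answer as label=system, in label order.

P=5:3, Q=root-3, R=2:1, S=silver ratio

P = 1304/782 ≈ 1.668 → 5:3 (1.667)
Q = 2545/1463 ≈ 1.740 → root-3 (1.732)
R = 2707/1359 ≈ 1.992 → 2:1 (2.000)
S = 2711/1123 ≈ 2.414 → silver ratio (2.414)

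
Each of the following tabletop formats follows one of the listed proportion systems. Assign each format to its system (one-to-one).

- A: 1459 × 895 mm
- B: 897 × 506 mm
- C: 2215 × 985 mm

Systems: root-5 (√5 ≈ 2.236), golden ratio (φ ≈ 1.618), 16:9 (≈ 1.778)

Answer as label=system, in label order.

Ratios: A ≈ 1.630; B ≈ 1.773; C ≈ 2.249.
Targets: root-5 ≈ 2.236; golden ratio ≈ 1.618; 16:9 ≈ 1.778.

A=golden ratio, B=16:9, C=root-5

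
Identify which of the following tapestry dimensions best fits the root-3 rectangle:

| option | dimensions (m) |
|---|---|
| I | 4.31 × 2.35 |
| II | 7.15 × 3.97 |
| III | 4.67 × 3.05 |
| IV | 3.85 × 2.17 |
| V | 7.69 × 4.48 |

V

Target root-3 ≈ 1.732.
I: 1.834 (Δ0.102)  II: 1.801 (Δ0.069)  III: 1.531 (Δ0.201)  IV: 1.774 (Δ0.042)  V: 1.717 (Δ0.015)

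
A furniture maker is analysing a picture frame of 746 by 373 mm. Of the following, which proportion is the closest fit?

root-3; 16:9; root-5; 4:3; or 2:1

Ratio = 746 / 373 ≈ 2.000.
Distances: root-3 1.732 (Δ 0.268); 16:9 1.778 (Δ 0.222); root-5 2.236 (Δ 0.236); 4:3 1.333 (Δ 0.667); 2:1 2.000 (Δ 0.000).

2:1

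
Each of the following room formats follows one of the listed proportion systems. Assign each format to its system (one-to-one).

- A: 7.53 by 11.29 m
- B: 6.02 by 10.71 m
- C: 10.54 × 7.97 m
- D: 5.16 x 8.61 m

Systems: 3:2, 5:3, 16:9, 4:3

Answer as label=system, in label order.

A=3:2, B=16:9, C=4:3, D=5:3

Ratios: A ≈ 1.499; B ≈ 1.779; C ≈ 1.322; D ≈ 1.669.
Targets: 3:2 ≈ 1.500; 5:3 ≈ 1.667; 16:9 ≈ 1.778; 4:3 ≈ 1.333.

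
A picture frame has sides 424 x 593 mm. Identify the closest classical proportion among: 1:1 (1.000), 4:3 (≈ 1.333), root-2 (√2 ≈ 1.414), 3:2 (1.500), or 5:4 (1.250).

593/424 ≈ 1.399. Nearest candidates are root-2 (1.414, off by 0.015) and 4:3 (1.333, off by 0.066).

root-2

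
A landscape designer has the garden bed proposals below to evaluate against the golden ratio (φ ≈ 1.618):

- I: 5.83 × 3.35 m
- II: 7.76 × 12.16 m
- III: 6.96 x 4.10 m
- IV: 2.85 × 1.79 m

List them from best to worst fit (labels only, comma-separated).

IV, II, III, I

I: 5.83/3.35 ≈ 1.740 → |1.740 − 1.618| = 0.122
II: 12.16/7.76 ≈ 1.567 → |1.567 − 1.618| = 0.051
III: 6.96/4.10 ≈ 1.698 → |1.698 − 1.618| = 0.080
IV: 2.85/1.79 ≈ 1.592 → |1.592 − 1.618| = 0.026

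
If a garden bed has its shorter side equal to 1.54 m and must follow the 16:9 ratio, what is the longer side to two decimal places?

2.74 m

16:9 ≈ 1.77778.
Longer side = 1.54 × 1.77778 ≈ 2.7378 → 2.74 m.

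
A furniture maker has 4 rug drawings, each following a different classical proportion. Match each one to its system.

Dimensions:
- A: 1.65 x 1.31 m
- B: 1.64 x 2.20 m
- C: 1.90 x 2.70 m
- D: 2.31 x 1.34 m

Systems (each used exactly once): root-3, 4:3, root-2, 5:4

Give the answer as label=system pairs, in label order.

Ratios: A ≈ 1.260; B ≈ 1.341; C ≈ 1.421; D ≈ 1.724.
Targets: root-3 ≈ 1.732; 4:3 ≈ 1.333; root-2 ≈ 1.414; 5:4 ≈ 1.250.

A=5:4, B=4:3, C=root-2, D=root-3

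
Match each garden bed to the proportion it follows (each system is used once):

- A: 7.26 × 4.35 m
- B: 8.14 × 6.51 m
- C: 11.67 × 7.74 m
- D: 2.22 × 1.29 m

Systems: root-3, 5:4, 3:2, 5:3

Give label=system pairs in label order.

A = 7.26/4.35 ≈ 1.669 → 5:3 (1.667)
B = 8.14/6.51 ≈ 1.250 → 5:4 (1.250)
C = 11.67/7.74 ≈ 1.508 → 3:2 (1.500)
D = 2.22/1.29 ≈ 1.721 → root-3 (1.732)

A=5:3, B=5:4, C=3:2, D=root-3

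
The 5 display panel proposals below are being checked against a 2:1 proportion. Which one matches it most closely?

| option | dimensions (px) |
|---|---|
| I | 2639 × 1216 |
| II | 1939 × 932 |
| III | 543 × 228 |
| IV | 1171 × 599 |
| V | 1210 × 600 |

Ratios (long/short): I ≈ 2.170; II ≈ 2.080; III ≈ 2.382; IV ≈ 1.955; V ≈ 2.017.
2:1 ≈ 2.000; option V is nearest (Δ 0.017).

V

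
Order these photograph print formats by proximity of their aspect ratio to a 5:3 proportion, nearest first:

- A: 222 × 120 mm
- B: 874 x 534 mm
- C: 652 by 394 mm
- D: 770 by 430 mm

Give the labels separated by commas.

C, B, D, A

Ratios: A = 222 / 120 ≈ 1.850; B = 874 / 534 ≈ 1.637; C = 652 / 394 ≈ 1.655; D = 770 / 430 ≈ 1.791.
|Δ from 1.667|: A 0.183; B 0.030; C 0.012; D 0.124.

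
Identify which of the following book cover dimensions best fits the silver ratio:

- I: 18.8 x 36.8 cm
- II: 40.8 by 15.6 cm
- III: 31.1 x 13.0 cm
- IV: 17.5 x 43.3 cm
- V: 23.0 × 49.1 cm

III

Ratios (long/short): I ≈ 1.957; II ≈ 2.615; III ≈ 2.392; IV ≈ 2.474; V ≈ 2.135.
silver ratio ≈ 2.414; option III is nearest (Δ 0.022).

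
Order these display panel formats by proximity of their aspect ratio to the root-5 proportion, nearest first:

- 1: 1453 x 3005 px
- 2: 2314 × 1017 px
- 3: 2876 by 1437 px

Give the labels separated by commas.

1: 3005/1453 ≈ 2.068 → |2.068 − 2.236| = 0.168
2: 2314/1017 ≈ 2.275 → |2.275 − 2.236| = 0.039
3: 2876/1437 ≈ 2.001 → |2.001 − 2.236| = 0.235

2, 1, 3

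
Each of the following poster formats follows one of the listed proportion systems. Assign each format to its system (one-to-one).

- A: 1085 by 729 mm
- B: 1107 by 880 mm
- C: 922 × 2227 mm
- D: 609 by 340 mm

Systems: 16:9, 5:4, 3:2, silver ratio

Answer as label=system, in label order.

A = 1085/729 ≈ 1.488 → 3:2 (1.500)
B = 1107/880 ≈ 1.258 → 5:4 (1.250)
C = 2227/922 ≈ 2.415 → silver ratio (2.414)
D = 609/340 ≈ 1.791 → 16:9 (1.778)

A=3:2, B=5:4, C=silver ratio, D=16:9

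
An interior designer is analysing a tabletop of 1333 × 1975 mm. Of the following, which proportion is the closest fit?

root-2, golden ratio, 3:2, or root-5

Ratio = 1975 / 1333 ≈ 1.482.
Distances: root-2 1.414 (Δ 0.068); golden ratio 1.618 (Δ 0.136); 3:2 1.500 (Δ 0.018); root-5 2.236 (Δ 0.754).

3:2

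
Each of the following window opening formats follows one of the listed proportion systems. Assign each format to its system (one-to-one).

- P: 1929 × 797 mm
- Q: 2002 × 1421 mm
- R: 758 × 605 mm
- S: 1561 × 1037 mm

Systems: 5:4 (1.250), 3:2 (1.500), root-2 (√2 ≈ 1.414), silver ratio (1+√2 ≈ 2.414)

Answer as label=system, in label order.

P=silver ratio, Q=root-2, R=5:4, S=3:2

P = 1929/797 ≈ 2.420 → silver ratio (2.414)
Q = 2002/1421 ≈ 1.409 → root-2 (1.414)
R = 758/605 ≈ 1.253 → 5:4 (1.250)
S = 1561/1037 ≈ 1.505 → 3:2 (1.500)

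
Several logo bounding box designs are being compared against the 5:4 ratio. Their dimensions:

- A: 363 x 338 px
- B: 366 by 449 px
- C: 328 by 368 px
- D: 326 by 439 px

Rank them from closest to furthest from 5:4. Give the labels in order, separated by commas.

B, D, C, A

A: 363/338 ≈ 1.074 → |1.074 − 1.250| = 0.176
B: 449/366 ≈ 1.227 → |1.227 − 1.250| = 0.023
C: 368/328 ≈ 1.122 → |1.122 − 1.250| = 0.128
D: 439/326 ≈ 1.347 → |1.347 − 1.250| = 0.097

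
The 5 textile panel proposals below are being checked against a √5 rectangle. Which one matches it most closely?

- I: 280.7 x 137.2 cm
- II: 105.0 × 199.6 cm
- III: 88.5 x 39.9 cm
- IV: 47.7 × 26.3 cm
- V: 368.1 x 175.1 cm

III

Ratios (long/short): I ≈ 2.046; II ≈ 1.901; III ≈ 2.218; IV ≈ 1.814; V ≈ 2.102.
root-5 ≈ 2.236; option III is nearest (Δ 0.018).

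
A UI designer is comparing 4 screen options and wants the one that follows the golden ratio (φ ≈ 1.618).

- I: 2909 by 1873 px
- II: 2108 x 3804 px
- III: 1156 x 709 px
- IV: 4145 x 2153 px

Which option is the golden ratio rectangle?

III

Ratios (long/short): I ≈ 1.553; II ≈ 1.805; III ≈ 1.630; IV ≈ 1.925.
golden ratio ≈ 1.618; option III is nearest (Δ 0.012).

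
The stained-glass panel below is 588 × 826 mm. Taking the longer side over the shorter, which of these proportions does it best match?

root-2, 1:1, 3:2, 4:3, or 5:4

Ratio = 826 / 588 ≈ 1.405.
Distances: root-2 1.414 (Δ 0.009); 1:1 1.000 (Δ 0.405); 3:2 1.500 (Δ 0.095); 4:3 1.333 (Δ 0.072); 5:4 1.250 (Δ 0.155).

root-2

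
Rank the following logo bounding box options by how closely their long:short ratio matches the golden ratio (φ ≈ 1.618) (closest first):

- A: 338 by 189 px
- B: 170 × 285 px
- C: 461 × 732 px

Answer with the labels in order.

C, B, A

Ratios: A = 338 / 189 ≈ 1.788; B = 285 / 170 ≈ 1.676; C = 732 / 461 ≈ 1.588.
|Δ from 1.618|: A 0.170; B 0.058; C 0.030.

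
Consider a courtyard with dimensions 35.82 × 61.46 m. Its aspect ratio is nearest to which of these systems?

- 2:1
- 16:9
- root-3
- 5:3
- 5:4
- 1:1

root-3

Ratio = 61.46 / 35.82 ≈ 1.716.
Distances: 2:1 2.000 (Δ 0.284); 16:9 1.778 (Δ 0.062); root-3 1.732 (Δ 0.016); 5:3 1.667 (Δ 0.049); 5:4 1.250 (Δ 0.466); 1:1 1.000 (Δ 0.716).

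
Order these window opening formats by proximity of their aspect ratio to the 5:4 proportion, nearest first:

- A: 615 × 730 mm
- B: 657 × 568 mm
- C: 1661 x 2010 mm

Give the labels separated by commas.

C, A, B

Ratios: A = 730 / 615 ≈ 1.187; B = 657 / 568 ≈ 1.157; C = 2010 / 1661 ≈ 1.210.
|Δ from 1.250|: A 0.063; B 0.093; C 0.040.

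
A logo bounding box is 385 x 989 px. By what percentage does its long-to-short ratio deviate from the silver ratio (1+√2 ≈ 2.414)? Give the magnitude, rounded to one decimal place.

Ratio = 989 / 385 ≈ 2.5688.
Ideal silver ratio ≈ 2.4142. |2.5688 − 2.4142| / 2.4142 ≈ 6.40% → 6.4%.

6.4%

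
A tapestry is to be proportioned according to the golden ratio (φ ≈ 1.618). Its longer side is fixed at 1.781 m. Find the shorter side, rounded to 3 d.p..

golden ratio ≈ 1.61803.
Shorter side = 1.781 ÷ 1.61803 ≈ 1.10072 → 1.101 m.

1.101 m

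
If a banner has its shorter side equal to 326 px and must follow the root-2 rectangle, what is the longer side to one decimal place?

461.0 px

root-2 ≈ 1.41421.
Longer side = 326 × 1.41421 ≈ 461.032 → 461.0 px.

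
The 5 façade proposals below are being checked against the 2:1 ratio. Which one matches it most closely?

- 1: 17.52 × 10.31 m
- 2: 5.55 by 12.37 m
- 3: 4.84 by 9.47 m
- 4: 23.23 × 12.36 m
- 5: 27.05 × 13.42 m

5

Ratios (long/short): 1 ≈ 1.699; 2 ≈ 2.229; 3 ≈ 1.957; 4 ≈ 1.879; 5 ≈ 2.016.
2:1 ≈ 2.000; option 5 is nearest (Δ 0.016).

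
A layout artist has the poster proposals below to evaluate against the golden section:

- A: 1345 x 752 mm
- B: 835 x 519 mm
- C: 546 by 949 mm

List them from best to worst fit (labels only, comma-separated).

B, C, A

A: 1345/752 ≈ 1.789 → |1.789 − 1.618| = 0.171
B: 835/519 ≈ 1.609 → |1.609 − 1.618| = 0.009
C: 949/546 ≈ 1.738 → |1.738 − 1.618| = 0.120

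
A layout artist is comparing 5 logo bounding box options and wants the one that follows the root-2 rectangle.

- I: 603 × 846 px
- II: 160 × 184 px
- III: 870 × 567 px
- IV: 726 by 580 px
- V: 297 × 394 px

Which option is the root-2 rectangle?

I

Target root-2 ≈ 1.414.
I: 1.403 (Δ0.011)  II: 1.150 (Δ0.264)  III: 1.534 (Δ0.120)  IV: 1.252 (Δ0.162)  V: 1.327 (Δ0.087)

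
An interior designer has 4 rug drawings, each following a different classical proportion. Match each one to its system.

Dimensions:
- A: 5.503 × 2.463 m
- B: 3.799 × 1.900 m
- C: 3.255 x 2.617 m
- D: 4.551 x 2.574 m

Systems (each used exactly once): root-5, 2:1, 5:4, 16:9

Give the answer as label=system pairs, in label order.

A = 5.503/2.463 ≈ 2.234 → root-5 (2.236)
B = 3.799/1.900 ≈ 1.999 → 2:1 (2.000)
C = 3.255/2.617 ≈ 1.244 → 5:4 (1.250)
D = 4.551/2.574 ≈ 1.768 → 16:9 (1.778)

A=root-5, B=2:1, C=5:4, D=16:9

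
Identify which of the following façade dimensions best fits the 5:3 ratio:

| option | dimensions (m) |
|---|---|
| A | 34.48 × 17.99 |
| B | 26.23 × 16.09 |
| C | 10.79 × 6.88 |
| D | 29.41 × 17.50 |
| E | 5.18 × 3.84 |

D

Target 5:3 ≈ 1.667.
A: 1.917 (Δ0.250)  B: 1.630 (Δ0.037)  C: 1.568 (Δ0.099)  D: 1.681 (Δ0.014)  E: 1.349 (Δ0.318)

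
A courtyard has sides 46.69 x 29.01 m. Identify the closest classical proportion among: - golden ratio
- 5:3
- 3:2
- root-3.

46.69/29.01 ≈ 1.609. Nearest candidates are golden ratio (1.618, off by 0.009) and 5:3 (1.667, off by 0.058).

golden ratio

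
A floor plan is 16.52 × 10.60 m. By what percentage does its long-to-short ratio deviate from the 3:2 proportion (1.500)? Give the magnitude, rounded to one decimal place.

3.9%

Ratio = 16.52 / 10.60 ≈ 1.5585.
Ideal 3:2 = 1.5000. |1.5585 − 1.5000| / 1.5000 ≈ 3.90% → 3.9%.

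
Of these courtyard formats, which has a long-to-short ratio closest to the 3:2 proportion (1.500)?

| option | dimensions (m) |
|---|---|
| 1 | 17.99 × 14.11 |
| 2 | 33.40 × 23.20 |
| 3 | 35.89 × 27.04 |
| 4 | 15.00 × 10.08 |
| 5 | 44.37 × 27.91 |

Ratios (long/short): 1 ≈ 1.275; 2 ≈ 1.440; 3 ≈ 1.327; 4 ≈ 1.488; 5 ≈ 1.590.
3:2 ≈ 1.500; option 4 is nearest (Δ 0.012).

4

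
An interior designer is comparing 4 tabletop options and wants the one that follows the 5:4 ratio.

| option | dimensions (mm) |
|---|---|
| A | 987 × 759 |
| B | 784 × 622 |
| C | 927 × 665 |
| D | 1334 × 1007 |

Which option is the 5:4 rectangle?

Ratios (long/short): A ≈ 1.300; B ≈ 1.260; C ≈ 1.394; D ≈ 1.325.
5:4 ≈ 1.250; option B is nearest (Δ 0.010).

B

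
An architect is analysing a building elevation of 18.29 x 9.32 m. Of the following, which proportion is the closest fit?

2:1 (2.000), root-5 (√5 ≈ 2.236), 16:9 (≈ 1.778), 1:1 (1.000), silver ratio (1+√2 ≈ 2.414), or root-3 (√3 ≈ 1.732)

Ratio = 18.29 / 9.32 ≈ 1.962.
Distances: 2:1 2.000 (Δ 0.038); root-5 2.236 (Δ 0.274); 16:9 1.778 (Δ 0.184); 1:1 1.000 (Δ 0.962); silver ratio 2.414 (Δ 0.452); root-3 1.732 (Δ 0.230).

2:1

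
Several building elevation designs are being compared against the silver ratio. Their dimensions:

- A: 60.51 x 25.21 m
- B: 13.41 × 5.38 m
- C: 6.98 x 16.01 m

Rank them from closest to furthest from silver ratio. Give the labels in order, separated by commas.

A, B, C

Ratios: A = 60.51 / 25.21 ≈ 2.400; B = 13.41 / 5.38 ≈ 2.493; C = 16.01 / 6.98 ≈ 2.294.
|Δ from 2.414|: A 0.014; B 0.079; C 0.120.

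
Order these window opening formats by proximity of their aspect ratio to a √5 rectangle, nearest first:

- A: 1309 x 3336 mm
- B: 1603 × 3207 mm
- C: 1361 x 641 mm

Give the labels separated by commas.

C, B, A

A: 3336/1309 ≈ 2.549 → |2.549 − 2.236| = 0.313
B: 3207/1603 ≈ 2.001 → |2.001 − 2.236| = 0.235
C: 1361/641 ≈ 2.123 → |2.123 − 2.236| = 0.113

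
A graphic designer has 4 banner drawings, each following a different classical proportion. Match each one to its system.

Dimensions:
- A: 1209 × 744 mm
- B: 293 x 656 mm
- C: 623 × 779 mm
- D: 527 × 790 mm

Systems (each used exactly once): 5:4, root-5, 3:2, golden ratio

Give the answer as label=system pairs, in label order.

Ratios: A ≈ 1.625; B ≈ 2.239; C ≈ 1.250; D ≈ 1.499.
Targets: 5:4 ≈ 1.250; root-5 ≈ 2.236; 3:2 ≈ 1.500; golden ratio ≈ 1.618.

A=golden ratio, B=root-5, C=5:4, D=3:2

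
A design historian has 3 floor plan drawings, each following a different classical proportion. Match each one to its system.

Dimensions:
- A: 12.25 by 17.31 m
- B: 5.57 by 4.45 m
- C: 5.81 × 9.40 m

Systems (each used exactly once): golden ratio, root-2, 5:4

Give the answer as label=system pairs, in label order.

Ratios: A ≈ 1.413; B ≈ 1.252; C ≈ 1.618.
Targets: golden ratio ≈ 1.618; root-2 ≈ 1.414; 5:4 ≈ 1.250.

A=root-2, B=5:4, C=golden ratio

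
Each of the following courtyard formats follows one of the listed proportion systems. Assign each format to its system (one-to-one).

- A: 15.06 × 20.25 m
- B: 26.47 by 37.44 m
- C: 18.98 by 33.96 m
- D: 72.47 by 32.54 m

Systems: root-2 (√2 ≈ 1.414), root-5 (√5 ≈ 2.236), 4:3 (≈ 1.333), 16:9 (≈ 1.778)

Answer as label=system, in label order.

Ratios: A ≈ 1.345; B ≈ 1.414; C ≈ 1.789; D ≈ 2.227.
Targets: root-2 ≈ 1.414; root-5 ≈ 2.236; 4:3 ≈ 1.333; 16:9 ≈ 1.778.

A=4:3, B=root-2, C=16:9, D=root-5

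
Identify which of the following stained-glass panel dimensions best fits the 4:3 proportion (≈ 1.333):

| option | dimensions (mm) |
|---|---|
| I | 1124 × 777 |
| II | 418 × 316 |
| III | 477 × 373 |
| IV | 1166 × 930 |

Target 4:3 ≈ 1.333.
I: 1.447 (Δ0.114)  II: 1.323 (Δ0.010)  III: 1.279 (Δ0.054)  IV: 1.254 (Δ0.079)

II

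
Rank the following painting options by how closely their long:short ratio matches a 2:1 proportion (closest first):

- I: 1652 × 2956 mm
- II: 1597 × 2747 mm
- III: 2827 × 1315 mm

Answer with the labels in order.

III, I, II

Ratios: I = 2956 / 1652 ≈ 1.789; II = 2747 / 1597 ≈ 1.720; III = 2827 / 1315 ≈ 2.150.
|Δ from 2.000|: I 0.211; II 0.280; III 0.150.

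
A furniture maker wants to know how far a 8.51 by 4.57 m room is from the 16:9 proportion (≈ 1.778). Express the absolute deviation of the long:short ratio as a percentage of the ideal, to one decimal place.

4.7%

Ratio = 8.51 / 4.57 ≈ 1.8621.
Ideal 16:9 ≈ 1.7778. |1.8621 − 1.7778| / 1.7778 ≈ 4.74% → 4.7%.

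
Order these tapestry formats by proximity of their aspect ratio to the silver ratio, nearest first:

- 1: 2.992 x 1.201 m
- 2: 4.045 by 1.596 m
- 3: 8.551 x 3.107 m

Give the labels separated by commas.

1: 2.992/1.201 ≈ 2.491 → |2.491 − 2.414| = 0.077
2: 4.045/1.596 ≈ 2.534 → |2.534 − 2.414| = 0.120
3: 8.551/3.107 ≈ 2.752 → |2.752 − 2.414| = 0.338

1, 2, 3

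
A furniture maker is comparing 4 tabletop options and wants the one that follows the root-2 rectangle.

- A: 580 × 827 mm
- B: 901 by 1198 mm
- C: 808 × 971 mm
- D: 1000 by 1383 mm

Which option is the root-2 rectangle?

Target root-2 ≈ 1.414.
A: 1.426 (Δ0.012)  B: 1.330 (Δ0.084)  C: 1.202 (Δ0.212)  D: 1.383 (Δ0.031)

A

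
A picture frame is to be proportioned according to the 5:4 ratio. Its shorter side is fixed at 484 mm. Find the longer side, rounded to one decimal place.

5:4 = 1.25000.
Longer side = 484 × 1.25000 ≈ 605.000 → 605.0 mm.

605.0 mm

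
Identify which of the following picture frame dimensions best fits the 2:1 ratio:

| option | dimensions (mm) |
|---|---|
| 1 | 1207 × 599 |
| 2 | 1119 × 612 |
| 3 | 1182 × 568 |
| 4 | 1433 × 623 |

Ratios (long/short): 1 ≈ 2.015; 2 ≈ 1.828; 3 ≈ 2.081; 4 ≈ 2.300.
2:1 ≈ 2.000; option 1 is nearest (Δ 0.015).

1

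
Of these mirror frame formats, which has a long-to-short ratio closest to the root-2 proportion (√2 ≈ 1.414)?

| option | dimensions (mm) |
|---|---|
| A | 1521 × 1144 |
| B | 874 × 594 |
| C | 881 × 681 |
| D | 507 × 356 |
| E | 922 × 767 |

D

Target root-2 ≈ 1.414.
A: 1.330 (Δ0.084)  B: 1.471 (Δ0.057)  C: 1.294 (Δ0.120)  D: 1.424 (Δ0.010)  E: 1.202 (Δ0.212)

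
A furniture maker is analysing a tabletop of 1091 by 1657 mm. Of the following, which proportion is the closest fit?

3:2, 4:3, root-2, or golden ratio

1657/1091 ≈ 1.519. Nearest candidates are 3:2 (1.500, off by 0.019) and golden ratio (1.618, off by 0.099).

3:2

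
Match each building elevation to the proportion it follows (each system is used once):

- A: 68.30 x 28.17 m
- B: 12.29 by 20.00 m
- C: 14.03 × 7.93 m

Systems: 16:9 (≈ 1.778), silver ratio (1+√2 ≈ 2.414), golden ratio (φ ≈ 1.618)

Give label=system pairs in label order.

A=silver ratio, B=golden ratio, C=16:9

Ratios: A ≈ 2.425; B ≈ 1.627; C ≈ 1.769.
Targets: 16:9 ≈ 1.778; silver ratio ≈ 2.414; golden ratio ≈ 1.618.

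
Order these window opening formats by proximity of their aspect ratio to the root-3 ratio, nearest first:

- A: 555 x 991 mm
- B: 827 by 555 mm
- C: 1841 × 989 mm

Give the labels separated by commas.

A, C, B

A: 991/555 ≈ 1.786 → |1.786 − 1.732| = 0.054
B: 827/555 ≈ 1.490 → |1.490 − 1.732| = 0.242
C: 1841/989 ≈ 1.861 → |1.861 − 1.732| = 0.129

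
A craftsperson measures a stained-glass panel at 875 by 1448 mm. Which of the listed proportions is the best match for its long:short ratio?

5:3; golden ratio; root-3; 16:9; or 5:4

1448/875 ≈ 1.655. Nearest candidates are 5:3 (1.667, off by 0.012) and golden ratio (1.618, off by 0.037).

5:3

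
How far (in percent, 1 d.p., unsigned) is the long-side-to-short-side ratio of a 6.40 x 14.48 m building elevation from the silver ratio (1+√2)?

Ratio = 14.48 / 6.40 ≈ 2.2625.
Ideal silver ratio ≈ 2.4142. |2.2625 − 2.4142| / 2.4142 ≈ 6.28% → 6.3%.

6.3%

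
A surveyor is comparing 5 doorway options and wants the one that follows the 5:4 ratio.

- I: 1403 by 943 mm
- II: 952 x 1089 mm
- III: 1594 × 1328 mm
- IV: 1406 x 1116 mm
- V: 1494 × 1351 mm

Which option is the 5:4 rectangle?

IV

Target 5:4 ≈ 1.250.
I: 1.488 (Δ0.238)  II: 1.144 (Δ0.106)  III: 1.200 (Δ0.050)  IV: 1.260 (Δ0.010)  V: 1.106 (Δ0.144)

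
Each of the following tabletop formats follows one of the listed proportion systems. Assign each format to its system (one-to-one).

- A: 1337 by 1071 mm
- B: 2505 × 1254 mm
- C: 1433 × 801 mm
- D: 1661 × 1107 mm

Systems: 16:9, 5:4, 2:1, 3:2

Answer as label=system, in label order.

A=5:4, B=2:1, C=16:9, D=3:2

A = 1337/1071 ≈ 1.248 → 5:4 (1.250)
B = 2505/1254 ≈ 1.998 → 2:1 (2.000)
C = 1433/801 ≈ 1.789 → 16:9 (1.778)
D = 1661/1107 ≈ 1.500 → 3:2 (1.500)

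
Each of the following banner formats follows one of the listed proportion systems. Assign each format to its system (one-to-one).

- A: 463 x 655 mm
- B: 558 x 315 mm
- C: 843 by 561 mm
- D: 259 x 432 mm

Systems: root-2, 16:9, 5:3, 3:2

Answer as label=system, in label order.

A=root-2, B=16:9, C=3:2, D=5:3

A = 655/463 ≈ 1.415 → root-2 (1.414)
B = 558/315 ≈ 1.771 → 16:9 (1.778)
C = 843/561 ≈ 1.503 → 3:2 (1.500)
D = 432/259 ≈ 1.668 → 5:3 (1.667)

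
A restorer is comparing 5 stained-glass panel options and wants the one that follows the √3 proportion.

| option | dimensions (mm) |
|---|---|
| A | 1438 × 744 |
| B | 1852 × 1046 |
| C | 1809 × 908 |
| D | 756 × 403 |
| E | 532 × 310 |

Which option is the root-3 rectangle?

Target root-3 ≈ 1.732.
A: 1.933 (Δ0.201)  B: 1.771 (Δ0.039)  C: 1.992 (Δ0.260)  D: 1.876 (Δ0.144)  E: 1.716 (Δ0.016)

E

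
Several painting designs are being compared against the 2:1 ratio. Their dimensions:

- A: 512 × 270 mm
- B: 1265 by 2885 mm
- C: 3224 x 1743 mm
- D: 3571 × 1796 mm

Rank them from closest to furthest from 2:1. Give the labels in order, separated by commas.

D, A, C, B

A: 512/270 ≈ 1.896 → |1.896 − 2.000| = 0.104
B: 2885/1265 ≈ 2.281 → |2.281 − 2.000| = 0.281
C: 3224/1743 ≈ 1.850 → |1.850 − 2.000| = 0.150
D: 3571/1796 ≈ 1.988 → |1.988 − 2.000| = 0.012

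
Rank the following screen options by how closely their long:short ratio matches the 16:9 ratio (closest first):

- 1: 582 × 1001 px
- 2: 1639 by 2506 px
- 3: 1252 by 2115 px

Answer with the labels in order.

1: 1001/582 ≈ 1.720 → |1.720 − 1.778| = 0.058
2: 2506/1639 ≈ 1.529 → |1.529 − 1.778| = 0.249
3: 2115/1252 ≈ 1.689 → |1.689 − 1.778| = 0.089

1, 3, 2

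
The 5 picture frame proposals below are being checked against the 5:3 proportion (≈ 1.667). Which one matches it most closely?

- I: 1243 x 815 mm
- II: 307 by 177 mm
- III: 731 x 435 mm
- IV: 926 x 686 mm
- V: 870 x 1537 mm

III

Ratios (long/short): I ≈ 1.525; II ≈ 1.734; III ≈ 1.680; IV ≈ 1.350; V ≈ 1.767.
5:3 ≈ 1.667; option III is nearest (Δ 0.013).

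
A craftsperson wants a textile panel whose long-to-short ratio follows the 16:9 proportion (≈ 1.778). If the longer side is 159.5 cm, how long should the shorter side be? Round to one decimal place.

16:9 ≈ 1.77778.
Shorter side = 159.5 ÷ 1.77778 ≈ 89.719 → 89.7 cm.

89.7 cm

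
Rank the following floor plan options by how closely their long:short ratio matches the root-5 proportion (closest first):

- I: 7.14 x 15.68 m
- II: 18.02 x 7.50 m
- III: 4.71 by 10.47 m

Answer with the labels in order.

Ratios: I = 15.68 / 7.14 ≈ 2.196; II = 18.02 / 7.50 ≈ 2.403; III = 10.47 / 4.71 ≈ 2.223.
|Δ from 2.236|: I 0.040; II 0.167; III 0.013.

III, I, II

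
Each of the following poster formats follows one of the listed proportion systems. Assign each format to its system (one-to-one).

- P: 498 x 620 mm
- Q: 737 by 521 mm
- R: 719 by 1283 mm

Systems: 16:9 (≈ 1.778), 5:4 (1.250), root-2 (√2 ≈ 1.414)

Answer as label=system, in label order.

P = 620/498 ≈ 1.245 → 5:4 (1.250)
Q = 737/521 ≈ 1.415 → root-2 (1.414)
R = 1283/719 ≈ 1.784 → 16:9 (1.778)

P=5:4, Q=root-2, R=16:9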